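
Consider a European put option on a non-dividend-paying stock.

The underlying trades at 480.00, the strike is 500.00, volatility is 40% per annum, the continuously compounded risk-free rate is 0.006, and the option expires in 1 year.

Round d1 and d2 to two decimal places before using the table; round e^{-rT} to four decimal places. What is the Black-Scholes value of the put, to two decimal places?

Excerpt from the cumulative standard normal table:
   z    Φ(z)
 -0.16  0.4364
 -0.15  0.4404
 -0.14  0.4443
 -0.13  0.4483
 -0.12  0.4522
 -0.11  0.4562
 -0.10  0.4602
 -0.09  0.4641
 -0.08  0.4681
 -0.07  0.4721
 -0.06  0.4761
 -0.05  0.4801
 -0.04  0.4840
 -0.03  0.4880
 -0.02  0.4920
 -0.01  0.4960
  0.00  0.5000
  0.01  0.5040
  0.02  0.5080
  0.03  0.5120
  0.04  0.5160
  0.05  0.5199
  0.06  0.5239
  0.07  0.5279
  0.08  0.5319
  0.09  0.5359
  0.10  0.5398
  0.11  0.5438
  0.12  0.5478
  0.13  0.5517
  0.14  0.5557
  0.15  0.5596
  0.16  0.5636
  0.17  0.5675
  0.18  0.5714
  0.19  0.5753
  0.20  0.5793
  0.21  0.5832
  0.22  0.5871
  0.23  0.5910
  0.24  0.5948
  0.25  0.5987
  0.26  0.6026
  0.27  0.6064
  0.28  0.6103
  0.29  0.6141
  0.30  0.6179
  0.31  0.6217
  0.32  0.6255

86.23

σ√T = 0.4 × 1.0000 = 0.4000
d₁ = [ln(480/500) + (0.006 + ½·0.4²)·1] / (σ√T) = (-0.0408 + 0.0860) / 0.4000 = 0.1129 which rounds to 0.11
d₂ = 0.1129 − 0.4000 = -0.2871 which rounds to -0.29
exp(−rT) = exp(−0.006·1) = 0.9940
N(−d₂) = N(0.29) = 0.6141;  N(−d₁) = N(-0.11) = 0.4562
P = 500·0.9940·0.6141 − 480·0.4562 = 305.2077 − 218.9760 = 86.2317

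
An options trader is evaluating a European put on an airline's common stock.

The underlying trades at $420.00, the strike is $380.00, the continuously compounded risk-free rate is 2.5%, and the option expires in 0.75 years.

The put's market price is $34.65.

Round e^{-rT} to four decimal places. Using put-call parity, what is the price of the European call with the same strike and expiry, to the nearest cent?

e^(−rT) = e^(−0.025·0.75) = 0.9814
Put-call parity: C − P = S − K·e^(−rT) = 420 − 380·0.9814 = 420 − 372.9320 = 47.0680
C = P + (C − P) = 34.65 + (47.0680) = 81.7180

$81.72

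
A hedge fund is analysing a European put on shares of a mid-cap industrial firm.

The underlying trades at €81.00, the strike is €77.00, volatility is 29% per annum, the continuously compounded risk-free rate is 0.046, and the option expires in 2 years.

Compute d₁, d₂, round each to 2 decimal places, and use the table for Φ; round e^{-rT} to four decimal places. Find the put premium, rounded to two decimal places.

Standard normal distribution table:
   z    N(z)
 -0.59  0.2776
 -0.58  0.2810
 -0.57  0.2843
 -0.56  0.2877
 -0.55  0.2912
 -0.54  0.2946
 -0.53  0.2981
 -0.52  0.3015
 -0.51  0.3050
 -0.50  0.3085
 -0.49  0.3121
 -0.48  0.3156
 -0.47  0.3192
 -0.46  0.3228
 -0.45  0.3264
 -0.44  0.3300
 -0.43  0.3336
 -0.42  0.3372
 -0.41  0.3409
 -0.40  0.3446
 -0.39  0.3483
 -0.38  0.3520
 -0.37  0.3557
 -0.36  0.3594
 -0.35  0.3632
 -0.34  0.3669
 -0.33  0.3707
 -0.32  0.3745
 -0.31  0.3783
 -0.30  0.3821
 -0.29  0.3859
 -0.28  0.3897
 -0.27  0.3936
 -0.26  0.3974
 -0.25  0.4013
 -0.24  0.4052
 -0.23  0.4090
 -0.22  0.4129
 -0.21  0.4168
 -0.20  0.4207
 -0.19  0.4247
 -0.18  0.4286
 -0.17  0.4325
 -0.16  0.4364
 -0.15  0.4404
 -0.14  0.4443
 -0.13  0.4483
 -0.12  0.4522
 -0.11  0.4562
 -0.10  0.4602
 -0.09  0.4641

σ√T = 0.29·√2 = 0.4101
ln(S/K) + (r + σ²/2)T = ln(81/77) + (0.046 + 0.29²/2)·2 = 0.0506 + 0.1761 = 0.2267
d₁ = 0.2267 / 0.4101 = 0.5529 ≈ 0.55
d₂ = d₁ − σ√T = 0.5529 − 0.4101 = 0.1427 ≈ 0.14
exp(−rT) = exp(−0.046·2) = 0.9121
N(−d₂) = N(-0.14) = 0.4443;  N(−d₁) = N(-0.55) = 0.2912
P = 77·0.9121·0.4443 − 81·0.2912 = 31.2039 − 23.5872 = 7.6167

€7.62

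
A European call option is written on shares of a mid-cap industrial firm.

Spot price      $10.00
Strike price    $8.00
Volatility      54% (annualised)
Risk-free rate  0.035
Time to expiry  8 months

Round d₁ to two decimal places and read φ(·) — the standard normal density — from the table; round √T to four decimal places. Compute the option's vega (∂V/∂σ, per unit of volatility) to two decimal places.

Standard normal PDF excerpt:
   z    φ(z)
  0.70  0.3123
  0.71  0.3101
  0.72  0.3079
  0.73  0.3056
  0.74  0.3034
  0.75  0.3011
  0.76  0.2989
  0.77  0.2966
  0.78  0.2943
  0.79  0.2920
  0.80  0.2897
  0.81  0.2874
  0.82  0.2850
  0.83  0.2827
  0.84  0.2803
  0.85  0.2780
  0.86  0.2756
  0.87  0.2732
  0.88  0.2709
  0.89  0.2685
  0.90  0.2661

2.40

T = 0.6667;  σ√T = 0.4409
ln(S/K) + (r + σ²/2)T = ln(10/8) + (0.035 + 0.54²/2)·0.6667 = 0.2231 + 0.1205 = 0.3437
d₁ = 0.3437 / 0.4409 = 0.7795 which rounds to 0.78
√T = √0.6667 = 0.8165
φ(d₁) = φ(0.78) = 0.2943
vega = S·φ(d₁)·√T = 10·0.2943·0.8165 = 2.4030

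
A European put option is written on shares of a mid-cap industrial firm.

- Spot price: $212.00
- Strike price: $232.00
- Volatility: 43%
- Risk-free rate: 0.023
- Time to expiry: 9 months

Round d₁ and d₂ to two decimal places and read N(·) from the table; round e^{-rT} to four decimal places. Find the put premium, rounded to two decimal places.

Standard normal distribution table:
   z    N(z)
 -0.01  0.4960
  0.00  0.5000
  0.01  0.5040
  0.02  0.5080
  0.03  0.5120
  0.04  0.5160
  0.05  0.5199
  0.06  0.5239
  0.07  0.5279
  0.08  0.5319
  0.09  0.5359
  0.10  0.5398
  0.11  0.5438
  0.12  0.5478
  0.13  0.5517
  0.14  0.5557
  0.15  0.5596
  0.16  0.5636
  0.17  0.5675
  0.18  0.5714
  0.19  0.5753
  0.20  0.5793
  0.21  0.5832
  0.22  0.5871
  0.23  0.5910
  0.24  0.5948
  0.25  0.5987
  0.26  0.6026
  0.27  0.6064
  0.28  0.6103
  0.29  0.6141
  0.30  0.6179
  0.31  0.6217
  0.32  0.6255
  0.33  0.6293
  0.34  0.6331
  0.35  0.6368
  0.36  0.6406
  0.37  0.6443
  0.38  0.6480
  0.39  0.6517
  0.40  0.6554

$40.92

σ√T = 0.43 × 0.8660 = 0.3724
d₁ = [ln(212/232) + (0.023 + 0.43²/2)·0.75] / 0.3724 = [-0.0902 + 0.0866] / 0.3724 = -0.0096 ⇒ -0.01
d₂ = d₁ − σ√T = -0.0096 − 0.3724 = -0.3820 ⇒ -0.38
e^(−rT) = e^(−0.023·0.75) = 0.9829
N(−d₂) = N(0.38) = 0.6480;  N(−d₁) = N(0.01) = 0.5040
P = 232·0.9829·0.6480 − 212·0.5040 = 147.7653 − 106.8480 = 40.9173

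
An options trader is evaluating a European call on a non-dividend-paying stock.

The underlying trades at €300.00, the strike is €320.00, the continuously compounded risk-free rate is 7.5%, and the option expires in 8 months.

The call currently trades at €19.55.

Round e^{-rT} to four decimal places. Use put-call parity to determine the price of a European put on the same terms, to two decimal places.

exp(−rT) = exp(−0.075·0.6667) = 0.9512
Put-call parity: C − P = S − K·e^(−rT) = 300 − 320·0.9512 = 300 − 304.3840 = -4.3840
P = C − (C − P) = 19.55 − (-4.3840) = 23.9340

€23.93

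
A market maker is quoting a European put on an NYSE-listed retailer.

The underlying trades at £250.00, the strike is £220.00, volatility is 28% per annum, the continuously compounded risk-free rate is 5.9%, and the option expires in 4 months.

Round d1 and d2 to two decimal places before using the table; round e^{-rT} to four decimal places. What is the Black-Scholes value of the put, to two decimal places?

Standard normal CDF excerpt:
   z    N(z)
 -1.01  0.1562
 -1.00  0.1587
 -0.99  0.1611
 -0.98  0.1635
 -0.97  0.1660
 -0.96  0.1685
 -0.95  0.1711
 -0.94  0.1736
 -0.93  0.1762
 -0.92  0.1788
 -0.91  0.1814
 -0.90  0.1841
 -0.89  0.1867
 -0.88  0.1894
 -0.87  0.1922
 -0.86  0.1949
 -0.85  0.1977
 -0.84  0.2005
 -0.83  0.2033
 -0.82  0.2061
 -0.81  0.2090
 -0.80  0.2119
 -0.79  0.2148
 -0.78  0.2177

£3.58

T = 0.3333;  σ√T = 0.1617
ln(S/K) + (r + σ²/2)T = ln(250/220) + (0.059 + 0.28²/2)·0.3333 = 0.1278 + 0.0327 = 0.1606
d₁ = 0.1606 / 0.1617 = 0.9932 which rounds to 0.99
d₂ = d₁ − σ√T = 0.9932 − 0.1617 = 0.8316 which rounds to 0.83
exp(−rT) = exp(−0.059·0.3333) = 0.9805
N(−d₂) = N(-0.83) = 0.2033;  N(−d₁) = N(-0.99) = 0.1611
P = 220·0.9805·0.2033 − 250·0.1611 = 43.8538 − 40.2750 = 3.5788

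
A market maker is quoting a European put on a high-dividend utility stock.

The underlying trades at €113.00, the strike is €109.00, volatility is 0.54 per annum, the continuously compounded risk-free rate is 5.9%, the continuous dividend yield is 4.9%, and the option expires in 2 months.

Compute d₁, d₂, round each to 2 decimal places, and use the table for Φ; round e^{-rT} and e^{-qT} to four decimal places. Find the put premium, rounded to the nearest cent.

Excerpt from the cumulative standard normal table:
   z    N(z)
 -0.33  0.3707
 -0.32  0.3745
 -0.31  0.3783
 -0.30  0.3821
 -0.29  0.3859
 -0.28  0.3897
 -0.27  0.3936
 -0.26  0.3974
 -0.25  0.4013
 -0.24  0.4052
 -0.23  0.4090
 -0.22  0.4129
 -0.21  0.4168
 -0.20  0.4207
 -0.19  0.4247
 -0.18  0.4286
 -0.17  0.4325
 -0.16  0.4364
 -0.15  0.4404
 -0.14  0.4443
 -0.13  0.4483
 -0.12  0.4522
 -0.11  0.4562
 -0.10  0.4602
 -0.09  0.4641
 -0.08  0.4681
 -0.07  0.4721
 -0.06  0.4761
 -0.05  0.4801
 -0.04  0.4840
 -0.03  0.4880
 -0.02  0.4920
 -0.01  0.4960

T = 0.1667;  σ√T = 0.2205
d₁ = [ln(113/109) + (0.059 − 0.049 + 0.54²/2)·0.1667] / 0.2205 = [0.0360 + 0.0260] / 0.2205 = 0.2813 ⇒ 0.28
d₂ = d₁ − σ√T = 0.2813 − 0.2205 = 0.0608 ⇒ 0.06
e^(−qT) = e^(−0.049·0.1667) = 0.9919;  e^(−rT) = e^(−0.059·0.1667) = 0.9902
N(−d₂) = N(-0.06) = 0.4761;  N(−d₁) = N(-0.28) = 0.3897
P = 109·0.9902·0.4761 − 113·0.9919·0.3897 = 51.3863 − 43.6794 = 7.7069

€7.71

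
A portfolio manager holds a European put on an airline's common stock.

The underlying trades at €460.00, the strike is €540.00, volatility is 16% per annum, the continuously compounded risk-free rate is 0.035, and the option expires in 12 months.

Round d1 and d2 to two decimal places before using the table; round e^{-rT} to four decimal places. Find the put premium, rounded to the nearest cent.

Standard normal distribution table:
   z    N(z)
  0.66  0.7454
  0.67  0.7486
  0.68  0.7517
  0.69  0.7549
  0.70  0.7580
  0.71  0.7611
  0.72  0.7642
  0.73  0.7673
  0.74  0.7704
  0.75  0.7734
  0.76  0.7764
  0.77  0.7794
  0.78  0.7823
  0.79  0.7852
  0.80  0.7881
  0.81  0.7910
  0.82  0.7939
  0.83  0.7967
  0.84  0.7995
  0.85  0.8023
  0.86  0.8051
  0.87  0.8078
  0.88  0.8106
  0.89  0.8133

σ√T = 0.16 × 1.0000 = 0.1600
d₁ = [ln(460/540) + (0.035 + 0.16²/2)·1] / 0.1600 = [-0.1603 + 0.0478] / 0.1600 = -0.7034 → -0.70
d₂ = d₁ − σ√T = -0.7034 − 0.1600 = -0.8634 → -0.86
exp(−rT) = exp(−0.035·1) = 0.9656
P = 540·0.9656·N(0.86) − 460·N(0.70) = 540·0.9656·0.8051 − 460·0.7580 = 419.7985 − 348.6800 = 71.1185

€71.12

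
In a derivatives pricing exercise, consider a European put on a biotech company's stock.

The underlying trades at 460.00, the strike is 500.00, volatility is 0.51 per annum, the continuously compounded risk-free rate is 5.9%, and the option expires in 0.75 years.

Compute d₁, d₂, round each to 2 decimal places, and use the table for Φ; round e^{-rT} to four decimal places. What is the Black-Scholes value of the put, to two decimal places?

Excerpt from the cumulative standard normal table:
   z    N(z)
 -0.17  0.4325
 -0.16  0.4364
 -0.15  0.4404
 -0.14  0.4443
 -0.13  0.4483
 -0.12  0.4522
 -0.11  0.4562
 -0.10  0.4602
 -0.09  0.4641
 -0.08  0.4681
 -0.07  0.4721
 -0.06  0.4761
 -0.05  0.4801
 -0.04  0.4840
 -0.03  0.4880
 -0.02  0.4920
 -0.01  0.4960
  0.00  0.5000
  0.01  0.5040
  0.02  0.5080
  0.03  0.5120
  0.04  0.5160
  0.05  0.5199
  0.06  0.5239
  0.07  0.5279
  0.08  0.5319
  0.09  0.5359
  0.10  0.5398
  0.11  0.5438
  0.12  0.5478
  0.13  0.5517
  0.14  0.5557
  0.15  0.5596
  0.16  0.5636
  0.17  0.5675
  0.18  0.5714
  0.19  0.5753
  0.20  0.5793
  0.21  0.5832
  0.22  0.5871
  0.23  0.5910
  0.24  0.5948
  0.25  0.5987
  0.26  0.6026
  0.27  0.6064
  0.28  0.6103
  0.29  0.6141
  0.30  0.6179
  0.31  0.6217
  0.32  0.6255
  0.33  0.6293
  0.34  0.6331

91.17

T = 0.75;  σ√T = 0.4417
ln(S/K) + (r + σ²/2)T = ln(460/500) + (0.059 + 0.51²/2)·0.75 = -0.0834 + 0.1418 = 0.0584
d₁ = 0.0584 / 0.4417 = 0.1322 → 0.13
d₂ = d₁ − σ√T = 0.1322 − 0.4417 = -0.3094 → -0.31
exp(−rT) = exp(−0.059·0.75) = 0.9567
N(−d₂) = N(0.31) = 0.6217;  N(−d₁) = N(-0.13) = 0.4483
P = 500·0.9567·0.6217 − 460·0.4483 = 297.3902 − 206.2180 = 91.1722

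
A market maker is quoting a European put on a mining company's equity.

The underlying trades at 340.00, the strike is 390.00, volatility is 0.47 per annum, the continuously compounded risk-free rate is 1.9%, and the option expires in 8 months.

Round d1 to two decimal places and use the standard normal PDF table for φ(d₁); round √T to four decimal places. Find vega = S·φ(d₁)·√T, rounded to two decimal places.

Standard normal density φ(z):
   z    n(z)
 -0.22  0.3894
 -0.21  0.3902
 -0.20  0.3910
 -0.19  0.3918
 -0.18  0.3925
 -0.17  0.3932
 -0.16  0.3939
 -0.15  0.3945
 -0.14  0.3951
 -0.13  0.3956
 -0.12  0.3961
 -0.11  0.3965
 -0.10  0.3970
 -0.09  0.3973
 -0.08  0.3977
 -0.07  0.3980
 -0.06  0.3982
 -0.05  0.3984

109.82

σ√T = 0.47·√0.6667 = 0.3838
d₁ = [ln(340/390) + (0.019 + 0.47²/2)·0.6667] / 0.3838 = [-0.1372 + 0.0863] / 0.3838 = -0.1326 ⇒ -0.13
√T = √0.6667 = 0.8165
φ(d₁) = φ(-0.13) = 0.3956
vega = S·φ(d₁)·√T = 340·0.3956·0.8165 = 109.8225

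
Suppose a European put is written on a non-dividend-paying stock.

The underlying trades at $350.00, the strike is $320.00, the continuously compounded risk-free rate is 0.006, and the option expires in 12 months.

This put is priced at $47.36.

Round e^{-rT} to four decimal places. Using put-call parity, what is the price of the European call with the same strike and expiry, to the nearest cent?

$79.28

exp(−rT) = exp(−0.006·1) = 0.9940
Put-call parity: C − P = S − K·e^(−rT) = 350 − 320·0.9940 = 350 − 318.0800 = 31.9200
C = P + (C − P) = 47.36 + (31.9200) = 79.2800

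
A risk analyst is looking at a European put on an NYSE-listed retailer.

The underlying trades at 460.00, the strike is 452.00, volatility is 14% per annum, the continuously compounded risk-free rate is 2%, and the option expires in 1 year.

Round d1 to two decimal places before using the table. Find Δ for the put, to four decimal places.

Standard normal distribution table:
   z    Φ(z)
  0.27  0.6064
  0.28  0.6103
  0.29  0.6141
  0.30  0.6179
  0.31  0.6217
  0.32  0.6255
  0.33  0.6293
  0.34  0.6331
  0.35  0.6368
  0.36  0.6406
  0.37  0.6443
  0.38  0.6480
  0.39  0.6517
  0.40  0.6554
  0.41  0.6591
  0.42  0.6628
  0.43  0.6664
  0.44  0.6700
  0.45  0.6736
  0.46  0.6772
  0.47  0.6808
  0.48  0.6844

-0.3669

σ√T = 0.14·√1 = 0.1400
d₁ = [ln(460/452) + (0.02 + 0.14²/2)·1] / 0.1400 = [0.0175 + 0.0298] / 0.1400 = 0.3382 ≈ 0.34
N(d₁) = N(0.34) = 0.6331
Δ_put = N(d₁) − 1 = 0.6331 − 1 = -0.3669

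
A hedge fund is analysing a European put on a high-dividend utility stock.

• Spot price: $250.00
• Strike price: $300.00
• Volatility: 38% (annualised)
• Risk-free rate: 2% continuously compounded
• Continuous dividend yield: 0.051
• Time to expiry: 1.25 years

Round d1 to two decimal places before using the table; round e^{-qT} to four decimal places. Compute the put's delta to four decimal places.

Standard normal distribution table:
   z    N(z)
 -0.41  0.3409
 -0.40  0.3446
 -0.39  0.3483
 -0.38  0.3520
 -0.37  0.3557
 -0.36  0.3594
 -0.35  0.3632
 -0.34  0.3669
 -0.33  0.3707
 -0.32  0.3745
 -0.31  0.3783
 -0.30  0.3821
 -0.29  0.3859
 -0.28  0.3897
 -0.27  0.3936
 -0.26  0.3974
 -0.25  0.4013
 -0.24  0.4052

σ√T = 0.38·√1.25 = 0.4249
d₁ = [ln(250/300) + (0.02 − 0.051 + 0.38²/2)·1.25] / 0.4249 = [-0.1823 + 0.0515] / 0.4249 = -0.3079 ⇒ -0.31
N(d₁) = N(-0.31) = 0.3783
Δ_put = exp(−qT)·(N(d₁) − 1) = 0.9382·(0.3783 − 1) = -0.5833

-0.5833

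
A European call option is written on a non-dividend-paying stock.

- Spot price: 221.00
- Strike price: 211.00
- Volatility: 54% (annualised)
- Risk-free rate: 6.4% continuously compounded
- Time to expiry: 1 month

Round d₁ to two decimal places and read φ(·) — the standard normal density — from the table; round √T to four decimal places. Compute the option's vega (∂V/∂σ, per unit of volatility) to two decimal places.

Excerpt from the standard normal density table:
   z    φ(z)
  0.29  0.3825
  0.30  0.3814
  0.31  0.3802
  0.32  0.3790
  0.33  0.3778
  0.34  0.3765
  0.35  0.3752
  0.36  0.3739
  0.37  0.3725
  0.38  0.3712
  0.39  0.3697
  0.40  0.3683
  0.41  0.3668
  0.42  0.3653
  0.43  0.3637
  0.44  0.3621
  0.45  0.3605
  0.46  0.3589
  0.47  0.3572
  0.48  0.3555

23.40

σ√T = 0.54 × 0.2887 = 0.1559
d₁ = [ln(221/211) + (0.064 + ½·0.54²)·0.08333] / (σ√T) = (0.0463 + 0.0175) / 0.1559 = 0.4092 which rounds to 0.41
√T = √0.08333 = 0.2887
φ(d₁) = φ(0.41) = 0.3668
vega = S·φ(d₁)·√T = 221·0.3668·0.2887 = 23.4028
(The put has the same vega.)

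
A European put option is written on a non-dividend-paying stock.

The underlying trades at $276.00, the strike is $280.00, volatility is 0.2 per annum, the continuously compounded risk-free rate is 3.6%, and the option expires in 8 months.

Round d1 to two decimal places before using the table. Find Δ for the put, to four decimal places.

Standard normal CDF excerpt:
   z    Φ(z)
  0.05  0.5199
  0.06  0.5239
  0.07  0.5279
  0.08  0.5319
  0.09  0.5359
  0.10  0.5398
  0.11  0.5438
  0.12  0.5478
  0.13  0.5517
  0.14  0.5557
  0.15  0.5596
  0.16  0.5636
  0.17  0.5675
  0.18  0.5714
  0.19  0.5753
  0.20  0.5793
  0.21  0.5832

-0.4443

T = 0.6667;  σ√T = 0.1633
d₁ = [ln(276/280) + (0.036 + ½·0.2²)·0.6667] / (σ√T) = (-0.0144 + 0.0373) / 0.1633 = 0.1405 ≈ 0.14
N(d₁) = N(0.14) = 0.5557
Δ_put = N(d₁) − 1 = 0.5557 − 1 = -0.4443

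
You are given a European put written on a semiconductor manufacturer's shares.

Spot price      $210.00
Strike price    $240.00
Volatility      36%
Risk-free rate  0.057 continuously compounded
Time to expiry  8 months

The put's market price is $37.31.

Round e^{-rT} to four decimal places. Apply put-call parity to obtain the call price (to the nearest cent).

$16.26

exp(−rT) = exp(−0.057·0.6667) = 0.9627
Put-call parity: C − P = S − K·e^(−rT) = 210 − 240·0.9627 = 210 − 231.0480 = -21.0480
C = P + (C − P) = 37.31 + (-21.0480) = 16.2620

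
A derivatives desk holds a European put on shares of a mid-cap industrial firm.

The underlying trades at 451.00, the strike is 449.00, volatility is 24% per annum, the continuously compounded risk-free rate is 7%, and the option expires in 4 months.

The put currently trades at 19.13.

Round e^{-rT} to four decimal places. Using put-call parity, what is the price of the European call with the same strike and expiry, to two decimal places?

e^(−rT) = e^(−0.07·0.3333) = 0.9769
Put-call parity: C − P = S − K·e^(−rT) = 451 − 449·0.9769 = 451 − 438.6281 = 12.3719
C = P + (C − P) = 19.13 + (12.3719) = 31.5019

31.50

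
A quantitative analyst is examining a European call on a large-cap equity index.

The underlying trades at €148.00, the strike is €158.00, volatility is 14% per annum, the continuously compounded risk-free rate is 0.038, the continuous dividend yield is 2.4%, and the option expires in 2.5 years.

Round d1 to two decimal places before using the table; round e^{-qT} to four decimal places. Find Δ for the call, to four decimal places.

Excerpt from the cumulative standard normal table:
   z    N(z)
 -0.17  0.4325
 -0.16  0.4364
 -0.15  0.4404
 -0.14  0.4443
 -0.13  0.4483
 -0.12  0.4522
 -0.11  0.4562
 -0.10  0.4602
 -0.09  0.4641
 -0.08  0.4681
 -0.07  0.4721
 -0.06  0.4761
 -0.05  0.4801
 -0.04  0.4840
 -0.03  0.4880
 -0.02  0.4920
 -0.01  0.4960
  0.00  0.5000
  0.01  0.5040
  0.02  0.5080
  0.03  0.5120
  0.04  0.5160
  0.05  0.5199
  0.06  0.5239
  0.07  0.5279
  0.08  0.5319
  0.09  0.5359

σ√T = 0.14·√2.5 = 0.2214
ln(S/K) + (r − q + σ²/2)T = ln(148/158) + (0.038 − 0.024 + 0.14²/2)·2.5 = -0.0654 + 0.0595 = -0.0059
d₁ = -0.0059 / 0.2214 = -0.0266 ⇒ -0.03
N(d₁) = N(-0.03) = 0.4880
Δ_call = e^(−qT)·N(d₁) = 0.9418·0.4880 = 0.4596

0.4596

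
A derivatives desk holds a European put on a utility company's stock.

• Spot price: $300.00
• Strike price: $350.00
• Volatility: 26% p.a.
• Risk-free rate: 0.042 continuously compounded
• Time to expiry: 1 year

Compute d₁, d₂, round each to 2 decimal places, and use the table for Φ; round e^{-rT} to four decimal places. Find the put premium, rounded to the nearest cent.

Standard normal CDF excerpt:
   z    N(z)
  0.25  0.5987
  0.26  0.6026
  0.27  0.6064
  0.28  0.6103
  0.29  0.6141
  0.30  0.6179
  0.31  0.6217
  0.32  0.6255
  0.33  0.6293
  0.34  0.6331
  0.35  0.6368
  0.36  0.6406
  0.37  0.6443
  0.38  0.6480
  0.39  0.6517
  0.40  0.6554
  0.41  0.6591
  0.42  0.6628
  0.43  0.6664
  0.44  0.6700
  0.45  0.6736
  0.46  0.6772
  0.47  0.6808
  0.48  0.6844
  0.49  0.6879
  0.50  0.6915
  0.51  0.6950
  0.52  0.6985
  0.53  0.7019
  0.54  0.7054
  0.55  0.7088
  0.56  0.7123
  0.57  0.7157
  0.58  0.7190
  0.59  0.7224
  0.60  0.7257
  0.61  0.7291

$53.69

T = 1;  σ√T = 0.2600
ln(S/K) + (r + σ²/2)T = ln(300/350) + (0.042 + 0.26²/2)·1 = -0.1542 + 0.0758 = -0.0784
d₁ = -0.0784 / 0.2600 = -0.3013 ⇒ -0.30
d₂ = d₁ − σ√T = -0.3013 − 0.2600 = -0.5613 ⇒ -0.56
e^(−rT) = e^(−0.042·1) = 0.9589
N(−d₂) = N(0.56) = 0.7123;  N(−d₁) = N(0.30) = 0.6179
P = 350·0.9589·0.7123 − 300·0.6179 = 239.0586 − 185.3700 = 53.6886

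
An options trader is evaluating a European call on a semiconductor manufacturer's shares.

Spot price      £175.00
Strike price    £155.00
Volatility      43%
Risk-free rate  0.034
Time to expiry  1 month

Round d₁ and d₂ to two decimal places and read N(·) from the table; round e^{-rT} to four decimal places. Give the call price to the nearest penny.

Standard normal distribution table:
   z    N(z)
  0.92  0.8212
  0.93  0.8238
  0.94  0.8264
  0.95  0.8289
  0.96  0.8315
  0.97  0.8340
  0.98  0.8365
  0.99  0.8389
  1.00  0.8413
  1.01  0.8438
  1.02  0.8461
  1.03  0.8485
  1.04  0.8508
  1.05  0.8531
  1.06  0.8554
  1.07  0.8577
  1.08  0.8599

σ√T = 0.43·√0.08333 = 0.1241
ln(S/K) + (r + σ²/2)T = ln(175/155) + (0.034 + 0.43²/2)·0.08333 = 0.1214 + 0.0105 = 0.1319
d₁ = 0.1319 / 0.1241 = 1.0626 → 1.06
d₂ = d₁ − σ√T = 1.0626 − 0.1241 = 0.9384 → 0.94
e^(−rT) = e^(−0.034·0.08333) = 0.9972
N(d₁) = N(1.06) = 0.8554;  N(d₂) = N(0.94) = 0.8264
C = 175·0.8554 − 155·0.9972·0.8264 = 149.6950 − 127.7333 = 21.9617

£21.96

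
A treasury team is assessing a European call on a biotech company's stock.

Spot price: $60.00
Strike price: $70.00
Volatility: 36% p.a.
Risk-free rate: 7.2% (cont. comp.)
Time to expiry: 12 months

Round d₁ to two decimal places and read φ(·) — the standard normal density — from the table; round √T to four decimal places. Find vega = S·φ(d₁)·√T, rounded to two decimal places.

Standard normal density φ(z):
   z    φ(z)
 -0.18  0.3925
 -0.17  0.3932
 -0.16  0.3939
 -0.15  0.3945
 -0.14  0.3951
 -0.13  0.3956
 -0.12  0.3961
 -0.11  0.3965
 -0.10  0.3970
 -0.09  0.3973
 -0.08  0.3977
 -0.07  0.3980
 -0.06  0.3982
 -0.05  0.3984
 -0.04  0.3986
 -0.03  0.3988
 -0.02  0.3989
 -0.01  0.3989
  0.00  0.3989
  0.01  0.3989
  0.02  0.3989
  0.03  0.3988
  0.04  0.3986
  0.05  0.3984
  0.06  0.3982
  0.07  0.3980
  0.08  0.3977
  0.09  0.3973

T = 1;  σ√T = 0.3600
d₁ = [ln(60/70) + (0.072 + 0.36²/2)·1] / 0.3600 = [-0.1542 + 0.1368] / 0.3600 = -0.0482 → -0.05
√T = √1 = 1.0000
φ(d₁) = φ(-0.05) = 0.3984
vega = S·φ(d₁)·√T = 60·0.3984·1.0000 = 23.9040

23.90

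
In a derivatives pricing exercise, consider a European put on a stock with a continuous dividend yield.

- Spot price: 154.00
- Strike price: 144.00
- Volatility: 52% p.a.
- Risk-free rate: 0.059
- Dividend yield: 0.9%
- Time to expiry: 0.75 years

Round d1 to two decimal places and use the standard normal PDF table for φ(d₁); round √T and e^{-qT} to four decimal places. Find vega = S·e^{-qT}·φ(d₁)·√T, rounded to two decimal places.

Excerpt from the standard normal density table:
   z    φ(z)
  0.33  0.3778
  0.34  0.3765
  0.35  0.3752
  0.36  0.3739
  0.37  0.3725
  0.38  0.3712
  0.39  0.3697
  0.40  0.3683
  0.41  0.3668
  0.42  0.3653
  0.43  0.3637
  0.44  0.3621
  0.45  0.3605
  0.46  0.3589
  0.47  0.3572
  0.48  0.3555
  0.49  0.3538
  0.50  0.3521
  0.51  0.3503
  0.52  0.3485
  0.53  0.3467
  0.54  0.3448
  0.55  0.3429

σ√T = 0.52 × 0.8660 = 0.4503
ln(S/K) + (r − q + σ²/2)T = ln(154/144) + (0.059 − 0.009 + 0.52²/2)·0.75 = 0.0671 + 0.1389 = 0.2060
d₁ = 0.2060 / 0.4503 = 0.4575 ≈ 0.46
√T = √0.75 = 0.8660
φ(d₁) = φ(0.46) = 0.3589
e^(−qT) = e^(−0.009·0.75) = 0.9933
vega = S·e^(−qT)·φ(d₁)·√T = 154·0.9933·0.3589·0.8660 = 47.5436

47.54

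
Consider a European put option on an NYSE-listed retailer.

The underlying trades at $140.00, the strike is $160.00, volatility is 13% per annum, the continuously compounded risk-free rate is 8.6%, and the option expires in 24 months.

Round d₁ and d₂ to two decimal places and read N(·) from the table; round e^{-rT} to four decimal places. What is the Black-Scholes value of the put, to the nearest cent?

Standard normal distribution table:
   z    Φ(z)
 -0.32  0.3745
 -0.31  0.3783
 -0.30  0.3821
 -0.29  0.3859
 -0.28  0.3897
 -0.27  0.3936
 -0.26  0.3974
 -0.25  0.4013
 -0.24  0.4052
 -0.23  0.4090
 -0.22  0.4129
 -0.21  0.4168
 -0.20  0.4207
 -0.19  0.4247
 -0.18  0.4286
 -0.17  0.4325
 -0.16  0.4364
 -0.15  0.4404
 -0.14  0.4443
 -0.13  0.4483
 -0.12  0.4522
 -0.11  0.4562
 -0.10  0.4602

T = 2;  σ√T = 0.1838
d₁ = [ln(140/160) + (0.086 + 0.13²/2)·2] / 0.1838 = [-0.1335 + 0.1889] / 0.1838 = 0.3012 ≈ 0.30
d₂ = d₁ − σ√T = 0.3012 − 0.1838 = 0.1173 ≈ 0.12
exp(−rT) = exp(−0.086·2) = 0.8420
N(−d₂) = N(-0.12) = 0.4522;  N(−d₁) = N(-0.30) = 0.3821
P = 160·0.8420·0.4522 − 140·0.3821 = 60.9204 − 53.4940 = 7.4264

$7.43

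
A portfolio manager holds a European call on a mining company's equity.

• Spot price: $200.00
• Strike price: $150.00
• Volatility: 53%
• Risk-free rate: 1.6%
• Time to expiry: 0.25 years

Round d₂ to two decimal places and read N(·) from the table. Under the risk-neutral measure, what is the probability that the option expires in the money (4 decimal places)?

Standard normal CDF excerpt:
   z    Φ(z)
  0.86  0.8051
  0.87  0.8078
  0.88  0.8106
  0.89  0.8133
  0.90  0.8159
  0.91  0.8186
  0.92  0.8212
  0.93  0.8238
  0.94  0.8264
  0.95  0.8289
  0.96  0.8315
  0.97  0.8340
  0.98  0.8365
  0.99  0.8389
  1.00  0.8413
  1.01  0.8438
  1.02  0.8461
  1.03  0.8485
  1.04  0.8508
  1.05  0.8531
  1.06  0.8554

σ√T = 0.53·√0.25 = 0.2650
d₁ = [ln(200/150) + (0.016 + 0.53²/2)·0.25] / 0.2650 = [0.2877 + 0.0391] / 0.2650 = 1.2332 → 1.23
d₂ = d₁ − σ√T = 1.2332 − 0.2650 = 0.9682 → 0.97
Risk-neutral Pr[S_T > K] = N(d₂) = N(0.97) = 0.8340

0.8340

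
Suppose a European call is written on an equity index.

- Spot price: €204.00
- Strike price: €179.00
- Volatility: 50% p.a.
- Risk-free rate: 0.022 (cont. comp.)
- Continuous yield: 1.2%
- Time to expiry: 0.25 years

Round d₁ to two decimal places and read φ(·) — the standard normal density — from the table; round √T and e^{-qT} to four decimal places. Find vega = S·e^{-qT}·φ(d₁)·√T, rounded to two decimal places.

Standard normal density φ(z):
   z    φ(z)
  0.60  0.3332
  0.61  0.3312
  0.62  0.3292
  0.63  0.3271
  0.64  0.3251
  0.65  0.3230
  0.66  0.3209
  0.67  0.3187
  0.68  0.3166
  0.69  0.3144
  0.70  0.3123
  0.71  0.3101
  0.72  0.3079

32.63

σ√T = 0.5 × 0.5000 = 0.2500
ln(S/K) + (r − q + σ²/2)T = ln(204/179) + (0.022 − 0.012 + 0.5²/2)·0.25 = 0.1307 + 0.0338 = 0.1645
d₁ = 0.1645 / 0.2500 = 0.6579 which rounds to 0.66
√T = √0.25 = 0.5000
φ(d₁) = φ(0.66) = 0.3209
e^(−qT) = e^(−0.012·0.25) = 0.9970
vega = S·e^(−qT)·φ(d₁)·√T = 204·0.9970·0.3209·0.5000 = 32.6336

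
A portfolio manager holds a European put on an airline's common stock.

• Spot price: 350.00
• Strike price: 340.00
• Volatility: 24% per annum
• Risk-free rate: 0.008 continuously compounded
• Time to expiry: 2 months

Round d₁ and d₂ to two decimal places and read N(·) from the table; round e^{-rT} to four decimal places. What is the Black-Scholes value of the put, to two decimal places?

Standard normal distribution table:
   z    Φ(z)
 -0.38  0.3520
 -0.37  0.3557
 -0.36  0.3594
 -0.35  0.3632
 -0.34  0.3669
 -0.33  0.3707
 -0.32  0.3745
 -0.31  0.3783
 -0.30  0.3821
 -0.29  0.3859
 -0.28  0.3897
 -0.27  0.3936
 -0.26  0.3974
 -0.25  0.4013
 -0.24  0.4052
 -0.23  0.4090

T = 0.1667;  σ√T = 0.0980
d₁ = [ln(350/340) + (0.008 + 0.24²/2)·0.1667] / 0.0980 = [0.0290 + 0.0061] / 0.0980 = 0.3585 ≈ 0.36
d₂ = d₁ − σ√T = 0.3585 − 0.0980 = 0.2605 ≈ 0.26
exp(−rT) = exp(−0.008·0.1667) = 0.9987
N(−d₂) = N(-0.26) = 0.3974;  N(−d₁) = N(-0.36) = 0.3594
P = 340·0.9987·0.3974 − 350·0.3594 = 134.9403 − 125.7900 = 9.1503

9.15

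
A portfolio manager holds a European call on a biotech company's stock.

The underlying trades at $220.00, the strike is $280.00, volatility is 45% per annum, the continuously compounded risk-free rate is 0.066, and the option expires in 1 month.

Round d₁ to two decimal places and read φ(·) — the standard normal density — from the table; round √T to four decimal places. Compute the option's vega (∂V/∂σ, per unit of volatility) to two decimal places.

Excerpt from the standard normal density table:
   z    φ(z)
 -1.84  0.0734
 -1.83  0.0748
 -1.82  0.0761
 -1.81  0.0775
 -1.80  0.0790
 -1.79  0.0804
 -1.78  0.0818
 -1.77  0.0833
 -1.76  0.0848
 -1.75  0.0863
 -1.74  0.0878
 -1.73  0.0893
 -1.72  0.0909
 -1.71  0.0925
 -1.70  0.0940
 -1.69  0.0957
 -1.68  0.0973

5.48

σ√T = 0.45 × 0.2887 = 0.1299
d₁ = [ln(220/280) + (0.066 + ½·0.45²)·0.08333] / (σ√T) = (-0.2412 + 0.0139) / 0.1299 = -1.7492 ≈ -1.75
√T = √0.08333 = 0.2887
φ(d₁) = φ(-1.75) = 0.0863
vega = S·φ(d₁)·√T = 220·0.0863·0.2887 = 5.4813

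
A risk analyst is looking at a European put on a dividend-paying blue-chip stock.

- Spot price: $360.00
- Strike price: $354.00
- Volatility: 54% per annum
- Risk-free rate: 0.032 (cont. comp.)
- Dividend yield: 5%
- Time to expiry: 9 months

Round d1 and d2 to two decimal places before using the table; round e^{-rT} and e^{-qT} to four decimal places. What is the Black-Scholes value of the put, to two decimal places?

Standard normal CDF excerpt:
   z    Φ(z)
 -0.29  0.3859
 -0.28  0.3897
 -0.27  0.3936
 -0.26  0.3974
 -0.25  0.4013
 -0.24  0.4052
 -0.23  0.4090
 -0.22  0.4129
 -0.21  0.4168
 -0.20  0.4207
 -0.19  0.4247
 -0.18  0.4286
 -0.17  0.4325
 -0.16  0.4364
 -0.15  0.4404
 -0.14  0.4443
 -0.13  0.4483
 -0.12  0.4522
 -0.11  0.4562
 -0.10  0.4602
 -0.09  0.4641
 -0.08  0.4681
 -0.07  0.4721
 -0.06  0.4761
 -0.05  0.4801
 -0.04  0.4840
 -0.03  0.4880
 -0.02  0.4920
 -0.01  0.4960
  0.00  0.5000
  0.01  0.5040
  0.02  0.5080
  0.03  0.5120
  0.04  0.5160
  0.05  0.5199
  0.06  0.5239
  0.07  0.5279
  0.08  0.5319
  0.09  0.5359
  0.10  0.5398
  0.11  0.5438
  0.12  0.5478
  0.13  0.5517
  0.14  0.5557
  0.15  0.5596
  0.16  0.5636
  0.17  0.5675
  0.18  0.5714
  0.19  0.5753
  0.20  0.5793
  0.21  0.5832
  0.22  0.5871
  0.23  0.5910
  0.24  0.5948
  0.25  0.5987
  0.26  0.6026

$63.75

σ√T = 0.54 × 0.8660 = 0.4677
d₁ = [ln(360/354) + (0.032 − 0.05 + 0.54²/2)·0.75] / 0.4677 = [0.0168 + 0.0959] / 0.4677 = 0.2409 which rounds to 0.24
d₂ = d₁ − σ√T = 0.2409 − 0.4677 = -0.2268 which rounds to -0.23
exp(−qT) = exp(−0.05·0.75) = 0.9632;  exp(−rT) = exp(−0.032·0.75) = 0.9763
N(−d₂) = N(0.23) = 0.5910;  N(−d₁) = N(-0.24) = 0.4052
P = 354·0.9763·0.5910 − 360·0.9632·0.4052 = 204.2556 − 140.5039 = 63.7517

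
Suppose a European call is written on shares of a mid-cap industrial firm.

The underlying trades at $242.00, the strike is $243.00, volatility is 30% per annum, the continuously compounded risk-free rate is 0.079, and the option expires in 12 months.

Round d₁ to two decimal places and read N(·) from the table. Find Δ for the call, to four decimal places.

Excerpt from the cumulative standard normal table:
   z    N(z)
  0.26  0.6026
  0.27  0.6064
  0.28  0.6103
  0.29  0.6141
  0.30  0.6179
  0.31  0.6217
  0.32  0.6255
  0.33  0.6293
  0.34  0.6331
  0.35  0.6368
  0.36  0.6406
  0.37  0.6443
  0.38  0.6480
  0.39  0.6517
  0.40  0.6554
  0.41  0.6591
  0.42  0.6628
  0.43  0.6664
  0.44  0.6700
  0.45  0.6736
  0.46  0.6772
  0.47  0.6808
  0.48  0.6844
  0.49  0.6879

T = 1;  σ√T = 0.3000
ln(S/K) + (r + σ²/2)T = ln(242/243) + (0.079 + 0.3²/2)·1 = -0.0041 + 0.1240 = 0.1199
d₁ = 0.1199 / 0.3000 = 0.3996 which rounds to 0.40
N(d₁) = N(0.40) = 0.6554
Δ_call = N(d₁) = 0.6554

0.6554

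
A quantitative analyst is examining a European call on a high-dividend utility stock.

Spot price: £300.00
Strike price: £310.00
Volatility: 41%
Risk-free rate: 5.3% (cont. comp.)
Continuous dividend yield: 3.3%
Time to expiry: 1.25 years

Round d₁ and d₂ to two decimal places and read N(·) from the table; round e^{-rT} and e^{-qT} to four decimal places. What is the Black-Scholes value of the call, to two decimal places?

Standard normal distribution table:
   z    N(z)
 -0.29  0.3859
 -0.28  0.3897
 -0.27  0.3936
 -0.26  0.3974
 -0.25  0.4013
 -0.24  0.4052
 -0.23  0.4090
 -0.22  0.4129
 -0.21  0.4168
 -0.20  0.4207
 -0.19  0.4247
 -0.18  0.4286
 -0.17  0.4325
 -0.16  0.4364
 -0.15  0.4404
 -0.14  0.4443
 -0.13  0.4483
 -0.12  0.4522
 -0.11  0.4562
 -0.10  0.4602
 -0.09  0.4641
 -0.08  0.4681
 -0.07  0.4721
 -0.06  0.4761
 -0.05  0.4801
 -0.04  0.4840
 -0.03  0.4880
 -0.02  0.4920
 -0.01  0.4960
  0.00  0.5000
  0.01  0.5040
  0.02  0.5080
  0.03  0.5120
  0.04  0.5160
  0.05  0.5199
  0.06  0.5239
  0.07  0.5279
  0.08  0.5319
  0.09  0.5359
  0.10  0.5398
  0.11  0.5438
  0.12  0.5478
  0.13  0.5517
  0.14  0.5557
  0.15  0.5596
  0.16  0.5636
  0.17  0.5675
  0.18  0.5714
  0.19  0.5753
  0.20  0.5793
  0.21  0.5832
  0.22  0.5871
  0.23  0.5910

£51.46

σ√T = 0.41·√1.25 = 0.4584
d₁ = [ln(300/310) + (0.053 − 0.033 + ½·0.41²)·1.25] / (σ√T) = (-0.0328 + 0.1301) / 0.4584 = 0.2122 ≈ 0.21
d₂ = 0.2122 − 0.4584 = -0.2462 ≈ -0.25
exp(−qT) = exp(−0.033·1.25) = 0.9596;  exp(−rT) = exp(−0.053·1.25) = 0.9359
N(d₁) = N(0.21) = 0.5832;  N(d₂) = N(-0.25) = 0.4013
C = 300·0.9596·0.5832 − 310·0.9359·0.4013 = 167.8916 − 116.4288 = 51.4628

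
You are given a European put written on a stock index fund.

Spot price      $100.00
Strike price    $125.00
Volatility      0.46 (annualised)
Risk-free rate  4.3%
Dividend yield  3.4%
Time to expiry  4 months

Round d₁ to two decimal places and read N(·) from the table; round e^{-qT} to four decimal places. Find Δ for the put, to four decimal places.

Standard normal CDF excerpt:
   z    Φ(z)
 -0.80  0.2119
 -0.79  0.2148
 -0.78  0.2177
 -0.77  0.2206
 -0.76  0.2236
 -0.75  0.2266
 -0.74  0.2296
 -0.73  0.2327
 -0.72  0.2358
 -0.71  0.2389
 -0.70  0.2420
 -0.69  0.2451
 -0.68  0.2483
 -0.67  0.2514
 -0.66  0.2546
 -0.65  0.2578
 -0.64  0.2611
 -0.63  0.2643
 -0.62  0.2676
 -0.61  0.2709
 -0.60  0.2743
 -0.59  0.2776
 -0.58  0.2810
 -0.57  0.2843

σ√T = 0.46 × 0.5774 = 0.2656
d₁ = [ln(100/125) + (0.043 − 0.034 + ½·0.46²)·0.3333] / (σ√T) = (-0.2231 + 0.0383) / 0.2656 = -0.6961 → -0.70
N(d₁) = N(-0.70) = 0.2420
Δ_put = exp(−qT)·(N(d₁) − 1) = 0.9887·(0.2420 − 1) = -0.7494

-0.7494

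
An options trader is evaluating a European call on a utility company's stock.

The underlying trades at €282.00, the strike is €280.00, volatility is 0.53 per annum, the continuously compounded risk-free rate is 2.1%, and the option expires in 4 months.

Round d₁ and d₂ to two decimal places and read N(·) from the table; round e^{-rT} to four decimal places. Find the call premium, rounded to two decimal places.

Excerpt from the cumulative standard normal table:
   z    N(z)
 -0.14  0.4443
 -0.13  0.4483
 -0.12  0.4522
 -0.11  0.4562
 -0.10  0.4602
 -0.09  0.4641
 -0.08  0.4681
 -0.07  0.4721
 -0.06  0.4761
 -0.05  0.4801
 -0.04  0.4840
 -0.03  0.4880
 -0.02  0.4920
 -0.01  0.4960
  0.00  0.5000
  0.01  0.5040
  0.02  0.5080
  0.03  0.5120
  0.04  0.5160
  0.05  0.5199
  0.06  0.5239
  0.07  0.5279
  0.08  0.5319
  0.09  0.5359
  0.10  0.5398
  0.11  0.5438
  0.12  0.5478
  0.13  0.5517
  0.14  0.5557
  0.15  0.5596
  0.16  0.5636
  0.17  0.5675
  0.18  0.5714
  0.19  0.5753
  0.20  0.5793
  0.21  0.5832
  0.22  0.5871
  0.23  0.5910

σ√T = 0.53·√0.3333 = 0.3060
d₁ = [ln(282/280) + (0.021 + 0.53²/2)·0.3333] / 0.3060 = [0.0071 + 0.0538] / 0.3060 = 0.1991 ⇒ 0.20
d₂ = d₁ − σ√T = 0.1991 − 0.3060 = -0.1069 ⇒ -0.11
exp(−rT) = exp(−0.021·0.3333) = 0.9930
C = 282·N(0.20) − 280·0.9930·N(-0.11) = 282·0.5793 − 280·0.9930·0.4562 = 163.3626 − 126.8418 = 36.5208

€36.52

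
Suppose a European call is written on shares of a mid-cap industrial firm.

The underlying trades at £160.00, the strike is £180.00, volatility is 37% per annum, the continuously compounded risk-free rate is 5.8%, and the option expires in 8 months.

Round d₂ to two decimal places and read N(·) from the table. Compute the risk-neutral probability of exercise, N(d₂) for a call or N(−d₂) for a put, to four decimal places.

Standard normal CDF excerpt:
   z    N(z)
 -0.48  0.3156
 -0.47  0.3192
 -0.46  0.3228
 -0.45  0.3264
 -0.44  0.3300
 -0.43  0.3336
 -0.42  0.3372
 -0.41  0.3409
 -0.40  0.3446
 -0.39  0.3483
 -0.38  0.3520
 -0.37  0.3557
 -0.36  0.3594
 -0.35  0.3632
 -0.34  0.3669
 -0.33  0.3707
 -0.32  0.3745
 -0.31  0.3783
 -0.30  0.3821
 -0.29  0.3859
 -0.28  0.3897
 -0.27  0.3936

T = 0.6667;  σ√T = 0.3021
d₁ = [ln(160/180) + (0.058 + ½·0.37²)·0.6667] / (σ√T) = (-0.1178 + 0.0843) / 0.3021 = -0.1108 which rounds to -0.11
d₂ = -0.1108 − 0.3021 = -0.4129 which rounds to -0.41
Pr(exercise) under Q = N(d₂) = 0.3409

0.3409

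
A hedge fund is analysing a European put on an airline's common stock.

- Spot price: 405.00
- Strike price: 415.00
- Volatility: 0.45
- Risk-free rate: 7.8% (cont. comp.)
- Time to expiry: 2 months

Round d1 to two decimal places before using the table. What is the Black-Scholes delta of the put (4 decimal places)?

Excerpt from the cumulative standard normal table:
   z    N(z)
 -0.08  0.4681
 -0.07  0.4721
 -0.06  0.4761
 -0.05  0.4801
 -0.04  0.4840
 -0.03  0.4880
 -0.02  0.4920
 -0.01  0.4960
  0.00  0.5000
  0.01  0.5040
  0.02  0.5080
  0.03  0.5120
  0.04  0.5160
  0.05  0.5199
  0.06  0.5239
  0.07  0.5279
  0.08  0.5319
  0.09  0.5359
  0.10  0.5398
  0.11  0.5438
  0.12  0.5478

-0.4880

T = 0.1667;  σ√T = 0.1837
ln(S/K) + (r + σ²/2)T = ln(405/415) + (0.078 + 0.45²/2)·0.1667 = -0.0244 + 0.0299 = 0.0055
d₁ = 0.0055 / 0.1837 = 0.0298 → 0.03
N(d₁) = N(0.03) = 0.5120
Δ_put = N(d₁) − 1 = 0.5120 − 1 = -0.4880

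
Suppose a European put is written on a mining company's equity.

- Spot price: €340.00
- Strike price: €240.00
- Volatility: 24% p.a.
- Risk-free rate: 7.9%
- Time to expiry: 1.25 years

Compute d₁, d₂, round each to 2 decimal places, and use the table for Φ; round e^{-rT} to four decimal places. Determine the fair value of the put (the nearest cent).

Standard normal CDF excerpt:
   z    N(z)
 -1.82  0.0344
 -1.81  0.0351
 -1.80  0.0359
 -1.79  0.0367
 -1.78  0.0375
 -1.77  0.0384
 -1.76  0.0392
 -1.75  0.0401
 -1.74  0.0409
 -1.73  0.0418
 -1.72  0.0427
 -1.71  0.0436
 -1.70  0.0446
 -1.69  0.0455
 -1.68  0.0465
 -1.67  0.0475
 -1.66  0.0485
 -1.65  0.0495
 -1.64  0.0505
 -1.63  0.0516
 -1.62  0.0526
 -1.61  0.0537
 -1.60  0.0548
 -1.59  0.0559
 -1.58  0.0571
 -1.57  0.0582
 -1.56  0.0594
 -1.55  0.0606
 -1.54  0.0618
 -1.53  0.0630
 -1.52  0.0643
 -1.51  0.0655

€1.49

T = 1.25;  σ√T = 0.2683
ln(S/K) + (r + σ²/2)T = ln(340/240) + (0.079 + 0.24²/2)·1.25 = 0.3483 + 0.1348 = 0.4831
d₁ = 0.4831 / 0.2683 = 1.8002 which rounds to 1.80
d₂ = d₁ − σ√T = 1.8002 − 0.2683 = 1.5319 which rounds to 1.53
e^(−rT) = e^(−0.079·1.25) = 0.9060
N(−d₂) = N(-1.53) = 0.0630;  N(−d₁) = N(-1.80) = 0.0359
P = 240·0.9060·0.0630 − 340·0.0359 = 13.6987 − 12.2060 = 1.4927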